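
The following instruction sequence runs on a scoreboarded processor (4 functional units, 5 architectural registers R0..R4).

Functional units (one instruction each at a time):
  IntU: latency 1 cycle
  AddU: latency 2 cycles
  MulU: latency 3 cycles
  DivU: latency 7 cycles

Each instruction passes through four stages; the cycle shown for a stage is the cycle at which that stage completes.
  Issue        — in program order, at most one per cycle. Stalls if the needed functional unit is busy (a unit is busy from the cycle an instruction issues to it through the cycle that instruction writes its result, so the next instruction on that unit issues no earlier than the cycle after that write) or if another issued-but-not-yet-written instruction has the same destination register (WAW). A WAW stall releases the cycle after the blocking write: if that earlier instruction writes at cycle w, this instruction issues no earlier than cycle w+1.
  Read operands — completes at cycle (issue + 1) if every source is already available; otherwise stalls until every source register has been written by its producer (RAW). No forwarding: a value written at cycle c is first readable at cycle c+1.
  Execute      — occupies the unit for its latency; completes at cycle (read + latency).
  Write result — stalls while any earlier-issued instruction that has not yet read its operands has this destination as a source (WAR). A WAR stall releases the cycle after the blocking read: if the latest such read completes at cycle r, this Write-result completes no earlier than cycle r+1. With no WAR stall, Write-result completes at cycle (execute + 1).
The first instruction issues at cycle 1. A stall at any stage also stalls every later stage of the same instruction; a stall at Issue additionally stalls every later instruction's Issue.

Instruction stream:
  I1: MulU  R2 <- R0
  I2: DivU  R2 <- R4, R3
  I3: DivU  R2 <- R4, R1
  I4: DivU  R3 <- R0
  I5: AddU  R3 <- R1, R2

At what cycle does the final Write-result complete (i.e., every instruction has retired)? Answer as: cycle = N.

cycle = 41

I1 -> (1, 2, 5, 6)
I2 -> (7, 8, 15, 16)  // WAW R2: wait I1 write@6
I3 -> (17, 18, 25, 26)  // struct: DivU busy until I2 writes@16
I4 -> (27, 28, 35, 36)  // struct: DivU busy until I3 writes@26
I5 -> (37, 38, 40, 41)  // WAW R3: wait I4 write@36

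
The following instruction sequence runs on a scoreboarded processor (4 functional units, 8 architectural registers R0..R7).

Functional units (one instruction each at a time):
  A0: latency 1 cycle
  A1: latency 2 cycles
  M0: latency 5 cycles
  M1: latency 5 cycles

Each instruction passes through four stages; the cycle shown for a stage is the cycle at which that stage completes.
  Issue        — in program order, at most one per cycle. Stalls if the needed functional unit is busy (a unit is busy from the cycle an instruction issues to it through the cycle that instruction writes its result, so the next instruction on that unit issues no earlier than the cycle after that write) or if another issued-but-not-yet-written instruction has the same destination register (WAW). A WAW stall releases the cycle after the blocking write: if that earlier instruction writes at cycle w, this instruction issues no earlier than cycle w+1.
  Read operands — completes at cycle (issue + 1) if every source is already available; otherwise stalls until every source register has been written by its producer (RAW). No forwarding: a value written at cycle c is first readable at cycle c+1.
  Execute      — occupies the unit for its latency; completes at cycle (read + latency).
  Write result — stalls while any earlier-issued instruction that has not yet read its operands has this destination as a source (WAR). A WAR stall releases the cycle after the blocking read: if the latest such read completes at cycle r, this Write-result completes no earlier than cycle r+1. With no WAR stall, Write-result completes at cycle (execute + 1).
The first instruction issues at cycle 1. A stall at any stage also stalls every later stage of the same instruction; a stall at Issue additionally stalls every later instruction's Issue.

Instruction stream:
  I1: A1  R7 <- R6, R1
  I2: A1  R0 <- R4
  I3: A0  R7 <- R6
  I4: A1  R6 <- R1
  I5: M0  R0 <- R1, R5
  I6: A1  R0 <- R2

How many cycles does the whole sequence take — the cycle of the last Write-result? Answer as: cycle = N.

cycle = 24

t=1  issue I1 (A1)
t=2  I1 read-ops
t=4  I1 finished on A1
t=5  I1→R7
t=6  issue I2 (A1)
t=7  I2 read-ops, issue I3 (A0)
t=8  I3 read-ops
t=9  I2 finished on A1, I3 finished on A0
t=10  I2→R0, I3→R7
t=11  issue I4 (A1)
t=12  I4 read-ops, issue I5 (M0)
t=13  I5 read-ops
t=14  I4 finished on A1
t=15  I4→R6
t=18  I5 finished on M0
t=19  I5→R0
t=20  issue I6 (A1)
t=21  I6 read-ops
t=23  I6 finished on A1
t=24  I6→R0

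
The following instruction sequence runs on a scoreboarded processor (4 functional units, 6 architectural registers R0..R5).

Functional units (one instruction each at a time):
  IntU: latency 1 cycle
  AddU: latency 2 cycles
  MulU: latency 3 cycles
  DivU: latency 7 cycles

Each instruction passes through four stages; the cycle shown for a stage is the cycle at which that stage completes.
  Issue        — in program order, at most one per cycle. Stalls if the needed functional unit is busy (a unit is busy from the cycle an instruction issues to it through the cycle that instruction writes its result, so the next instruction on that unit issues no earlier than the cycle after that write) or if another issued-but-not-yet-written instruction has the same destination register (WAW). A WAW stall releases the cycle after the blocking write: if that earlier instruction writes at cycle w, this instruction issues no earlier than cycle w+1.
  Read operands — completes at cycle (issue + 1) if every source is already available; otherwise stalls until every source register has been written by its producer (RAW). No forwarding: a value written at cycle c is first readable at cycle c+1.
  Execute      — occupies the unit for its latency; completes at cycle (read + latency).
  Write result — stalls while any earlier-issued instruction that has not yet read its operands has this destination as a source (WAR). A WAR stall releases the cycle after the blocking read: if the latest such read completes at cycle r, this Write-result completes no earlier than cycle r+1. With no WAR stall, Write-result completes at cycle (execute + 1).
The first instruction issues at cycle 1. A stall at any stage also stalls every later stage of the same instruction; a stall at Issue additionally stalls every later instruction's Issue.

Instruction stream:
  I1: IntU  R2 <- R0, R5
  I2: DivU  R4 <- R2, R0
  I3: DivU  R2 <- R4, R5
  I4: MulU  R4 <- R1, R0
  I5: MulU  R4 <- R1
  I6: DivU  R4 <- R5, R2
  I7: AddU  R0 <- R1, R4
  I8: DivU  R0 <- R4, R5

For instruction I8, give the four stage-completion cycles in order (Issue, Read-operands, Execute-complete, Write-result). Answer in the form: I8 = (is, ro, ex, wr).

[1] I1 issues→IntU
[2] I1 reads, I2 issues→DivU
[3] I1 exec-done
[4] I1 writes R2
[5] I2 reads
[12] I2 exec-done
[13] I2 writes R4
[14] I3 issues→DivU
[15] I3 reads, I4 issues→MulU
[16] I4 reads
[19] I4 exec-done
[20] I4 writes R4
[21] I5 issues→MulU
[22] I3 exec-done, I5 reads
[23] I3 writes R2
[25] I5 exec-done
[26] I5 writes R4
[27] I6 issues→DivU
[28] I6 reads, I7 issues→AddU
[35] I6 exec-done
[36] I6 writes R4
[37] I7 reads
[39] I7 exec-done
[40] I7 writes R0
[41] I8 issues→DivU
[42] I8 reads
[49] I8 exec-done
[50] I8 writes R0

I8 = (41, 42, 49, 50)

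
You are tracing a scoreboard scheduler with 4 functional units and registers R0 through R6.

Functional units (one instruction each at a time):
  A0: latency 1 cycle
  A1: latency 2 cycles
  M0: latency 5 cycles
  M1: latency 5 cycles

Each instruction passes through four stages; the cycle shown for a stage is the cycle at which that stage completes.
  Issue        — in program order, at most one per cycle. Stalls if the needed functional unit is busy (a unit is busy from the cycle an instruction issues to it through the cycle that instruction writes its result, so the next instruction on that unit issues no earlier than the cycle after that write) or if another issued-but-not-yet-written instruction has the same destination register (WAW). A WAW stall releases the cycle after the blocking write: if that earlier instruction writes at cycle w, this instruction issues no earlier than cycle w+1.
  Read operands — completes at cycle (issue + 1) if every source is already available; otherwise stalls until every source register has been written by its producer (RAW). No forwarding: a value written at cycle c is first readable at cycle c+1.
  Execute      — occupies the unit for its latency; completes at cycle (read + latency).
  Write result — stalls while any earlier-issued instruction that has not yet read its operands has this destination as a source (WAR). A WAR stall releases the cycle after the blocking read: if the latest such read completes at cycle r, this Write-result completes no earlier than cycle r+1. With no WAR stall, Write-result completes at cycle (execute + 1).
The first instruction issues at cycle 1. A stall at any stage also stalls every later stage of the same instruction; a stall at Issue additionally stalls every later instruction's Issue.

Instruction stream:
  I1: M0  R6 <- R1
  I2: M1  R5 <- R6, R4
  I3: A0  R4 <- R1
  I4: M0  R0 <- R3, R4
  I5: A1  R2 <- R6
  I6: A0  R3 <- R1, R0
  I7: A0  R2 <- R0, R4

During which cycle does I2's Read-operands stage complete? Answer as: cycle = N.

cycle = 9

  I1 | 1 | 2 | 7 | 8
  I2 | 2 | 9 | 14 | 15   RAW R6: wait I1 write@8
  I3 | 3 | 4 | 5 | 10   WAR R4: wait I2 read@9
  I4 | 9 | 11 | 16 | 17   struct: M0 busy until I1 writes@8 · RAW R4: wait I3 write@10
  I5 | 10 | 11 | 13 | 14
  I6 | 11 | 18 | 19 | 20   RAW R0: wait I4 write@17
  I7 | 21 | 22 | 23 | 24   struct: A0 busy until I6 writes@20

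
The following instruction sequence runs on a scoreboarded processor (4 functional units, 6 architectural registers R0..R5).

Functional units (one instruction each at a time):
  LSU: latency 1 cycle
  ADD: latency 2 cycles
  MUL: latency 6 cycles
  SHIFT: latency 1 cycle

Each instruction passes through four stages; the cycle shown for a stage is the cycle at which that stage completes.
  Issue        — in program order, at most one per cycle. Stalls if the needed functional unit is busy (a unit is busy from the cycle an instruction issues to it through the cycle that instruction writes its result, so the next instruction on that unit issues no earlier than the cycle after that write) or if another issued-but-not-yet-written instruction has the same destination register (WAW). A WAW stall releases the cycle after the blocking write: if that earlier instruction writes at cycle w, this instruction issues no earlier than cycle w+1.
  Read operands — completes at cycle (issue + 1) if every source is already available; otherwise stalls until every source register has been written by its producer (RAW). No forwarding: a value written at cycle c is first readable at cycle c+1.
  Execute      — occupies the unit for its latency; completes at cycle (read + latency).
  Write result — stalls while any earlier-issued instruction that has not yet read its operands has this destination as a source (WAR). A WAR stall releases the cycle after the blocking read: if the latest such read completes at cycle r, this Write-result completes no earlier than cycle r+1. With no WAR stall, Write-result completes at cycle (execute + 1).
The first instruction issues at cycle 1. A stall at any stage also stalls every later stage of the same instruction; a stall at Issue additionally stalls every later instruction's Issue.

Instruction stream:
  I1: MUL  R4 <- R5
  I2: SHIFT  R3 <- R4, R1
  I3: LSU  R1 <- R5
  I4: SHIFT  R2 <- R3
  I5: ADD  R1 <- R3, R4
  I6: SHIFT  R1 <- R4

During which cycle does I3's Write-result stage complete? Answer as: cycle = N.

cycle = 11

t=1  I1→MUL
t=2  I1 RO; I2→SHIFT
t=3  I3→LSU
t=4  I3 RO
t=5  I3 EX
t=8  I1 EX
t=9  I1 WR R4
t=10  I2 RO
t=11  I2 EX; I3 WR R1
t=12  I2 WR R3
t=13  I4→SHIFT
t=14  I4 RO; I5→ADD
t=15  I4 EX; I5 RO
t=16  I4 WR R2
t=17  I5 EX
t=18  I5 WR R1
t=19  I6→SHIFT
t=20  I6 RO
t=21  I6 EX
t=22  I6 WR R1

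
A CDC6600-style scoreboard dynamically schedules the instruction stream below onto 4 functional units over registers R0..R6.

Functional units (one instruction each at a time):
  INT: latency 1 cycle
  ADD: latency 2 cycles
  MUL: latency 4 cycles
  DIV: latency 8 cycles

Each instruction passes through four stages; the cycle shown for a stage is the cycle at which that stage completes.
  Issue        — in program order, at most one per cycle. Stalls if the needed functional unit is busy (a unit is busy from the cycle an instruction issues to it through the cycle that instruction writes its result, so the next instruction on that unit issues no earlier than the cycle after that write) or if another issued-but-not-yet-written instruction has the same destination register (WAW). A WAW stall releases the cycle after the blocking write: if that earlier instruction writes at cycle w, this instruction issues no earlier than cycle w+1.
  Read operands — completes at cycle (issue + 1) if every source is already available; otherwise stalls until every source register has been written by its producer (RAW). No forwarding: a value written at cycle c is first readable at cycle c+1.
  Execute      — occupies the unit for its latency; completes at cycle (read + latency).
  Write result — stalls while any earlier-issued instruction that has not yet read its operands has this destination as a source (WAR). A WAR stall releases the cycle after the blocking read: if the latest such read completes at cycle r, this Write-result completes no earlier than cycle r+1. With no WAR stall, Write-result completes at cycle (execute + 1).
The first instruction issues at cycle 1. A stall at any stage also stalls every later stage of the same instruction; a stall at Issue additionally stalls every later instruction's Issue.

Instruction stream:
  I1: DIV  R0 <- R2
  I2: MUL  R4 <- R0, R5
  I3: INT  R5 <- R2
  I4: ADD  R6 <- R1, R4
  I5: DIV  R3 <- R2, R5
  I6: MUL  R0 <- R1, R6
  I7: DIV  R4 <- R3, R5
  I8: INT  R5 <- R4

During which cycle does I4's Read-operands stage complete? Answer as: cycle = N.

t=1  issue I1 (DIV)
t=2  I1 read-ops | issue I2 (MUL)
t=3  issue I3 (INT)
t=4  I3 read-ops | issue I4 (ADD)
t=5  I3 finished on INT
t=10  I1 finished on DIV
t=11  I1→R0
t=12  I2 read-ops | issue I5 (DIV)
t=13  I3→R5
t=14  I5 read-ops
t=16  I2 finished on MUL
t=17  I2→R4
t=18  I4 read-ops | issue I6 (MUL)
t=20  I4 finished on ADD
t=21  I4→R6
t=22  I5 finished on DIV | I6 read-ops
t=23  I5→R3
t=24  issue I7 (DIV)
t=25  I7 read-ops | issue I8 (INT)
t=26  I6 finished on MUL
t=27  I6→R0
t=33  I7 finished on DIV
t=34  I7→R4
t=35  I8 read-ops
t=36  I8 finished on INT
t=37  I8→R5

cycle = 18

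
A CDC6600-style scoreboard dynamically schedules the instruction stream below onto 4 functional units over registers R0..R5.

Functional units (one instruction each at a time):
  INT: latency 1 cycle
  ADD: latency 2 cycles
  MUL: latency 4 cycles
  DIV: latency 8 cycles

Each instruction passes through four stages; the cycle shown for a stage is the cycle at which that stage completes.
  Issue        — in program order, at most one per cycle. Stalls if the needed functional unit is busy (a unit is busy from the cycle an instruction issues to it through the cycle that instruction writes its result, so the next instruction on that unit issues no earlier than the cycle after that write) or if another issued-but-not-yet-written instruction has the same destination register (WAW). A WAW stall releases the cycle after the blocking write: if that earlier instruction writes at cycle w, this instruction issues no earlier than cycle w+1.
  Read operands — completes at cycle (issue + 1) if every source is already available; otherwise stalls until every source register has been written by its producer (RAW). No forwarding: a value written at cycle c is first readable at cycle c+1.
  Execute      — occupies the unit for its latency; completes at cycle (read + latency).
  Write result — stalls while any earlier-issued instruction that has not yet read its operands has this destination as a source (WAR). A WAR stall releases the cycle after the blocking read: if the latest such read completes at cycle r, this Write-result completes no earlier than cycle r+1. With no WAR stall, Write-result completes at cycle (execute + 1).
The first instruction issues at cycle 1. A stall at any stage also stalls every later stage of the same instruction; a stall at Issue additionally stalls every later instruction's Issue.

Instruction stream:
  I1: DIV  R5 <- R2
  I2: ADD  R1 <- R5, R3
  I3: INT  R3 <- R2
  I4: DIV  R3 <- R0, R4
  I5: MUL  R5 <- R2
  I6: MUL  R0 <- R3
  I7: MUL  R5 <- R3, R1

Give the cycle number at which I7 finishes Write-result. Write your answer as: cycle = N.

cycle = 37

[I1] 1/2/10/11
[I2] 2/12/14/15  (RAW R5: wait I1 write@11)
[I3] 3/4/5/13  (WAR R3: wait I2 read@12)
[I4] 14/15/23/24  (WAW R3: wait I3 write@13)
[I5] 15/16/20/21
[I6] 22/25/29/30  (struct: MUL busy until I5 writes@21; RAW R3: wait I4 write@24)
[I7] 31/32/36/37  (struct: MUL busy until I6 writes@30)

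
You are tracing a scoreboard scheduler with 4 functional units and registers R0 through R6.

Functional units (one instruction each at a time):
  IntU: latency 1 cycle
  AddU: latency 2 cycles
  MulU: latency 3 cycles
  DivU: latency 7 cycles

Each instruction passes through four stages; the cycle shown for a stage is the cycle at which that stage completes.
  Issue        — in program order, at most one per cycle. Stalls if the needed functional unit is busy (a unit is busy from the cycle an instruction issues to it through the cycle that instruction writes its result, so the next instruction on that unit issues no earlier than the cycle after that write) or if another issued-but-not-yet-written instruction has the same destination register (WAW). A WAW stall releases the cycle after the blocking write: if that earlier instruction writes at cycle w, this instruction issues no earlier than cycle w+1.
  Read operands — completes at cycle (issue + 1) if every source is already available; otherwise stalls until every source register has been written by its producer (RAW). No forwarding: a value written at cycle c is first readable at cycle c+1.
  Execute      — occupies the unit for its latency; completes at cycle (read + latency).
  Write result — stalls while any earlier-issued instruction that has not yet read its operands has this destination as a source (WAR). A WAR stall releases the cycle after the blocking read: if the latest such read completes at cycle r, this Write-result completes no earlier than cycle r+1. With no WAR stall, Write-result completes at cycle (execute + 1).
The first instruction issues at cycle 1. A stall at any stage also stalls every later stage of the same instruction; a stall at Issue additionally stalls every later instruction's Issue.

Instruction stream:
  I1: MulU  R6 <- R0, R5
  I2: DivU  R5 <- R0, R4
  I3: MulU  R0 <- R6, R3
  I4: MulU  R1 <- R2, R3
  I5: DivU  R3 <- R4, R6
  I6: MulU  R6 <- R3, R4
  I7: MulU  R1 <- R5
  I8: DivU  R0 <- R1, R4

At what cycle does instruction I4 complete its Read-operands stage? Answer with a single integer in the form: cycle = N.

cycle = 14

I1: IS=1 RO=2 EX=5 WR=6
I2: IS=2 RO=3 EX=10 WR=11
I3: IS=7 RO=8 EX=11 WR=12  [struct: MulU busy until I1 writes@6]
I4: IS=13 RO=14 EX=17 WR=18  [struct: MulU busy until I3 writes@12]
I5: IS=14 RO=15 EX=22 WR=23
I6: IS=19 RO=24 EX=27 WR=28  [struct: MulU busy until I4 writes@18; RAW R3: wait I5 write@23]
I7: IS=29 RO=30 EX=33 WR=34  [struct: MulU busy until I6 writes@28]
I8: IS=30 RO=35 EX=42 WR=43  [RAW R1: wait I7 write@34]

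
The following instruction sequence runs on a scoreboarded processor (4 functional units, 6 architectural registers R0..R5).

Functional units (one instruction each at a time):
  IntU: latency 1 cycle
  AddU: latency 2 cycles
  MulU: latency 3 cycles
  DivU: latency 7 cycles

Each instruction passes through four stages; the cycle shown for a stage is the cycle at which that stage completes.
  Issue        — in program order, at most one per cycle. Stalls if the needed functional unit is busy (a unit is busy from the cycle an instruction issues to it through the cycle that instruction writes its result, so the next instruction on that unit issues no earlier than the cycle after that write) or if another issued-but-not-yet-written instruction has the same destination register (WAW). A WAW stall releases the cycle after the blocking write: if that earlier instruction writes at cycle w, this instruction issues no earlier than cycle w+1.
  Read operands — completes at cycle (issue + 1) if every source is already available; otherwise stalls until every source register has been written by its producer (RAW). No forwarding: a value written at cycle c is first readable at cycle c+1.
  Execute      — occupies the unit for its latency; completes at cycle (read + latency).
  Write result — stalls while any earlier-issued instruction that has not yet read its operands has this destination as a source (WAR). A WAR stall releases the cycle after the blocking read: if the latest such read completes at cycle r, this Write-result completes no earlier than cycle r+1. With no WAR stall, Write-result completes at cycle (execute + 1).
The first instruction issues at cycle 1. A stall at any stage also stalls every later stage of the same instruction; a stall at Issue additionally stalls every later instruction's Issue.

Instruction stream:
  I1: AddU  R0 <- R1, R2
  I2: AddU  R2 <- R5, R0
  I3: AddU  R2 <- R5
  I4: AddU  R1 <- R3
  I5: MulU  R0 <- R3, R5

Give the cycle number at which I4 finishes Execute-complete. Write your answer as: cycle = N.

cycle = 19

t=1  issue I1 (AddU)
t=2  I1 read-ops
t=4  I1 finished on AddU
t=5  I1→R0
t=6  issue I2 (AddU)
t=7  I2 read-ops
t=9  I2 finished on AddU
t=10  I2→R2
t=11  issue I3 (AddU)
t=12  I3 read-ops
t=14  I3 finished on AddU
t=15  I3→R2
t=16  issue I4 (AddU)
t=17  I4 read-ops, issue I5 (MulU)
t=18  I5 read-ops
t=19  I4 finished on AddU
t=20  I4→R1
t=21  I5 finished on MulU
t=22  I5→R0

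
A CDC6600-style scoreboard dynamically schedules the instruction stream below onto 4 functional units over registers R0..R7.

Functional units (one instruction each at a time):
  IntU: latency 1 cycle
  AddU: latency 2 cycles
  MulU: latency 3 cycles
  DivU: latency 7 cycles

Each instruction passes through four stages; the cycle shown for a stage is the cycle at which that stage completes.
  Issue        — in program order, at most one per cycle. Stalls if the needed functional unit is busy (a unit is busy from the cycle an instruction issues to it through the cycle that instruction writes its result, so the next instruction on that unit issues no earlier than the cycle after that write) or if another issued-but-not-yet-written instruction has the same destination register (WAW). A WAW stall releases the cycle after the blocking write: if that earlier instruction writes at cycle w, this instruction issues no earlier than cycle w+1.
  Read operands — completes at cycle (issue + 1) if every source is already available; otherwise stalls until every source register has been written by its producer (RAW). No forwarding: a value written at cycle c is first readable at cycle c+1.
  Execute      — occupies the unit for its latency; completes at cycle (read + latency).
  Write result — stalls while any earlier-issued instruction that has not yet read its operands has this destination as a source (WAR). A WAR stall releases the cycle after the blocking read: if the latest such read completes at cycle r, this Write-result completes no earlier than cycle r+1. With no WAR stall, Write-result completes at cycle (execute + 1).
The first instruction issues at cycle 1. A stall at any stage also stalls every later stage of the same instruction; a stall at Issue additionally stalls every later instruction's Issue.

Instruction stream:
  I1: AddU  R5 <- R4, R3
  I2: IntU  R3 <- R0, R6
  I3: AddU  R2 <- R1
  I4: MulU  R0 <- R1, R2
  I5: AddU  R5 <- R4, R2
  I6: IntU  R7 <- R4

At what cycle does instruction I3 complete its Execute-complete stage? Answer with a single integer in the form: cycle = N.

I1: IS=1 RO=2 EX=4 WR=5
I2: IS=2 RO=3 EX=4 WR=5
I3: IS=6 RO=7 EX=9 WR=10  [struct: AddU busy until I1 writes@5]
I4: IS=7 RO=11 EX=14 WR=15  [RAW R2: wait I3 write@10]
I5: IS=11 RO=12 EX=14 WR=15  [struct: AddU busy until I3 writes@10]
I6: IS=12 RO=13 EX=14 WR=15

cycle = 9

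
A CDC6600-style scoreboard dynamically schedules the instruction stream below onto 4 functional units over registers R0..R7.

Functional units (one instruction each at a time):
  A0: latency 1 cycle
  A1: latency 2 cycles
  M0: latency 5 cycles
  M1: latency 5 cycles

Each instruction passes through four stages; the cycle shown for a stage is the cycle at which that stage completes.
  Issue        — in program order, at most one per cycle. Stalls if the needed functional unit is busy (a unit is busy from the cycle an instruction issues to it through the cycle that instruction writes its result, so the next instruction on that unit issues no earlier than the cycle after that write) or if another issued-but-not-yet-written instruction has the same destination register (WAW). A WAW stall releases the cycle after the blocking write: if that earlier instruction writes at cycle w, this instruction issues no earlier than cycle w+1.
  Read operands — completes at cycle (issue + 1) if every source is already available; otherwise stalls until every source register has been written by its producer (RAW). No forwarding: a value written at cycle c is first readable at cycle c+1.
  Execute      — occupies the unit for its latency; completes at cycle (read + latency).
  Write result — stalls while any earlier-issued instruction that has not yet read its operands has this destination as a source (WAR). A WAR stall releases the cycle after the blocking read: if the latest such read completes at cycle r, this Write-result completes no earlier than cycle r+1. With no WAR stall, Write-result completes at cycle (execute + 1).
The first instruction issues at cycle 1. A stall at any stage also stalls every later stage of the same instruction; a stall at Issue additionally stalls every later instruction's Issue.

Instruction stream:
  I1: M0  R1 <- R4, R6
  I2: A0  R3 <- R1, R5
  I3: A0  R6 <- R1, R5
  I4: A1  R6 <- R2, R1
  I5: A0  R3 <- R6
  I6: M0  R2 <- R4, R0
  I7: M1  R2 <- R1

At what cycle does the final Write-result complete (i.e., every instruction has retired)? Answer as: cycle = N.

cycle = 33

1) issue 1, read 2, done 7, write 8
2) issue 2, read 9, done 10, write 11  <RAW R1: wait I1 write@8>
3) issue 12, read 13, done 14, write 15  <struct: A0 busy until I2 writes@11>
4) issue 16, read 17, done 19, write 20  <WAW R6: wait I3 write@15>
5) issue 17, read 21, done 22, write 23  <RAW R6: wait I4 write@20>
6) issue 18, read 19, done 24, write 25
7) issue 26, read 27, done 32, write 33  <WAW R2: wait I6 write@25>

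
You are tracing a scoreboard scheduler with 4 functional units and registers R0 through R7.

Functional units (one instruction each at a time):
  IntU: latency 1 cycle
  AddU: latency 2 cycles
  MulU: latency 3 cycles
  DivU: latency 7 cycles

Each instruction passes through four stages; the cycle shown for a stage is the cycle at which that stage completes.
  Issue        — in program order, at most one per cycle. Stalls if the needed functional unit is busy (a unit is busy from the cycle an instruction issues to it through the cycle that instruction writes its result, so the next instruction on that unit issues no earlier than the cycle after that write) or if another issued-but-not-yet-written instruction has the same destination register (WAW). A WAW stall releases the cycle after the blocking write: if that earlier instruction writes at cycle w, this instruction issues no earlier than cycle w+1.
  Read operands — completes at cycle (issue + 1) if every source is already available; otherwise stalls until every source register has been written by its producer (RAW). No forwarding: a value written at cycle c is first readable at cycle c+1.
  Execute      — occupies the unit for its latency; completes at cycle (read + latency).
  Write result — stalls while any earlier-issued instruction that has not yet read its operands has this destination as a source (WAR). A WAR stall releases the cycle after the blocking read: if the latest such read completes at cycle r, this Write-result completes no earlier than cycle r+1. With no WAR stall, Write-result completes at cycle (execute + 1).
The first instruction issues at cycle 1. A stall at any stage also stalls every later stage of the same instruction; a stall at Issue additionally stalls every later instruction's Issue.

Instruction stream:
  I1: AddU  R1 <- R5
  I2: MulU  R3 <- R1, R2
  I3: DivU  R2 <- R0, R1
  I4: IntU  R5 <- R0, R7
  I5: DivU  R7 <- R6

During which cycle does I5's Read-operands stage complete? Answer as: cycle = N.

cycle = 16

I1  is:1  ro:2  ex:4  wr:5
I2  is:2  ro:6  ex:9  wr:10  — RAW R1: wait I1 write@5
I3  is:3  ro:6  ex:13  wr:14  — RAW R1: wait I1 write@5
I4  is:4  ro:5  ex:6  wr:7
I5  is:15  ro:16  ex:23  wr:24  — struct: DivU busy until I3 writes@14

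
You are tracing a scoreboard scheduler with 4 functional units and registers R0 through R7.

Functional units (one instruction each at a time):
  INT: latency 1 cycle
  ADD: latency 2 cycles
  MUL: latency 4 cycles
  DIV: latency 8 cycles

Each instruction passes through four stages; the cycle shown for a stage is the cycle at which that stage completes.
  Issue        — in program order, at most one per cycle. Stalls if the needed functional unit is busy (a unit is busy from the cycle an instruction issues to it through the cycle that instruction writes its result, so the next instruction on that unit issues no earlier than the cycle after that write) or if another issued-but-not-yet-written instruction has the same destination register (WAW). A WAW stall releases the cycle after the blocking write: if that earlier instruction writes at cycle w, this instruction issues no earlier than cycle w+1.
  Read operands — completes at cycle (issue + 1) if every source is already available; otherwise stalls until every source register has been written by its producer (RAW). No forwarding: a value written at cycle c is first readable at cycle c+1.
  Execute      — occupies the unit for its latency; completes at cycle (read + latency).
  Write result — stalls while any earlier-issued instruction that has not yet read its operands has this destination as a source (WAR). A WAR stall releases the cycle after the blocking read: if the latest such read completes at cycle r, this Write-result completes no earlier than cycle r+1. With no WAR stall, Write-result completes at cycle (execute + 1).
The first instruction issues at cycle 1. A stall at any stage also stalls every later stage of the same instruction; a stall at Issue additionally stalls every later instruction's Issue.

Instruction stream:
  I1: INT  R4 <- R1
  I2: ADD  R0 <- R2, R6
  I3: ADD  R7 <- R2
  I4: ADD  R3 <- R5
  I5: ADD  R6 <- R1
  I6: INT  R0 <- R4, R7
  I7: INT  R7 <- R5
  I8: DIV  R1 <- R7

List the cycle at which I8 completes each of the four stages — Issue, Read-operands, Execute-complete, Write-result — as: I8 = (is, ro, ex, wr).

t=1  I1 issues→INT
t=2  I1 reads | I2 issues→ADD
t=3  I1 exec-done | I2 reads
t=4  I1 writes R4
t=5  I2 exec-done
t=6  I2 writes R0
t=7  I3 issues→ADD
t=8  I3 reads
t=10  I3 exec-done
t=11  I3 writes R7
t=12  I4 issues→ADD
t=13  I4 reads
t=15  I4 exec-done
t=16  I4 writes R3
t=17  I5 issues→ADD
t=18  I5 reads | I6 issues→INT
t=19  I6 reads
t=20  I5 exec-done | I6 exec-done
t=21  I5 writes R6 | I6 writes R0
t=22  I7 issues→INT
t=23  I7 reads | I8 issues→DIV
t=24  I7 exec-done
t=25  I7 writes R7
t=26  I8 reads
t=34  I8 exec-done
t=35  I8 writes R1

I8 = (23, 26, 34, 35)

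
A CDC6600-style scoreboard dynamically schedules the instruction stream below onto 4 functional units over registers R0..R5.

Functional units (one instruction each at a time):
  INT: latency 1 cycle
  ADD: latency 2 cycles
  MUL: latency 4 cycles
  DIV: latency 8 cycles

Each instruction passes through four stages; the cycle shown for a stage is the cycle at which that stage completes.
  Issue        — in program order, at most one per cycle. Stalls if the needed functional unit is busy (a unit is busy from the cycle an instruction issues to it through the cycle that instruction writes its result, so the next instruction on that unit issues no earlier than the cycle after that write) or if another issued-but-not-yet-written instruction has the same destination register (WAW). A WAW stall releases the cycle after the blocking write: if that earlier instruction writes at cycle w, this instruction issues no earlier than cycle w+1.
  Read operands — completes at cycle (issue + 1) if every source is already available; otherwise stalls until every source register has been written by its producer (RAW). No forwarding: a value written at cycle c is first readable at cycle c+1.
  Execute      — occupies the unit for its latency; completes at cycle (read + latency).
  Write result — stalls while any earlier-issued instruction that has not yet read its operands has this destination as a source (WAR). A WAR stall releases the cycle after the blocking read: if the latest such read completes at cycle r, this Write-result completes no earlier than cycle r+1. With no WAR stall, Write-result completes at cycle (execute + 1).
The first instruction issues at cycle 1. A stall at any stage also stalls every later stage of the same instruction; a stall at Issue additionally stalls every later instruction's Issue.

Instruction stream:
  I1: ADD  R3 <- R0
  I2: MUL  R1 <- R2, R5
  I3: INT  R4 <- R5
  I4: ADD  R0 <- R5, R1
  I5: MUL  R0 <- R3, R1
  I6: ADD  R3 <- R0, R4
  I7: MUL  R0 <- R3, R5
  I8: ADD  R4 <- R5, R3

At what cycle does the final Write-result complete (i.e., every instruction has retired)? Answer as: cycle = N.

cycle 1: I1 dispatched to ADD
cycle 2: I1 operands ready, I2 dispatched to MUL
cycle 3: I2 operands ready, I3 dispatched to INT
cycle 4: I1 complete, I3 operands ready
cycle 5: R3←I1, I3 complete
cycle 6: R4←I3, I4 dispatched to ADD
cycle 7: I2 complete
cycle 8: R1←I2
cycle 9: I4 operands ready
cycle 11: I4 complete
cycle 12: R0←I4
cycle 13: I5 dispatched to MUL
cycle 14: I5 operands ready, I6 dispatched to ADD
cycle 18: I5 complete
cycle 19: R0←I5
cycle 20: I6 operands ready, I7 dispatched to MUL
cycle 22: I6 complete
cycle 23: R3←I6
cycle 24: I7 operands ready, I8 dispatched to ADD
cycle 25: I8 operands ready
cycle 27: I8 complete
cycle 28: I7 complete, R4←I8
cycle 29: R0←I7

cycle = 29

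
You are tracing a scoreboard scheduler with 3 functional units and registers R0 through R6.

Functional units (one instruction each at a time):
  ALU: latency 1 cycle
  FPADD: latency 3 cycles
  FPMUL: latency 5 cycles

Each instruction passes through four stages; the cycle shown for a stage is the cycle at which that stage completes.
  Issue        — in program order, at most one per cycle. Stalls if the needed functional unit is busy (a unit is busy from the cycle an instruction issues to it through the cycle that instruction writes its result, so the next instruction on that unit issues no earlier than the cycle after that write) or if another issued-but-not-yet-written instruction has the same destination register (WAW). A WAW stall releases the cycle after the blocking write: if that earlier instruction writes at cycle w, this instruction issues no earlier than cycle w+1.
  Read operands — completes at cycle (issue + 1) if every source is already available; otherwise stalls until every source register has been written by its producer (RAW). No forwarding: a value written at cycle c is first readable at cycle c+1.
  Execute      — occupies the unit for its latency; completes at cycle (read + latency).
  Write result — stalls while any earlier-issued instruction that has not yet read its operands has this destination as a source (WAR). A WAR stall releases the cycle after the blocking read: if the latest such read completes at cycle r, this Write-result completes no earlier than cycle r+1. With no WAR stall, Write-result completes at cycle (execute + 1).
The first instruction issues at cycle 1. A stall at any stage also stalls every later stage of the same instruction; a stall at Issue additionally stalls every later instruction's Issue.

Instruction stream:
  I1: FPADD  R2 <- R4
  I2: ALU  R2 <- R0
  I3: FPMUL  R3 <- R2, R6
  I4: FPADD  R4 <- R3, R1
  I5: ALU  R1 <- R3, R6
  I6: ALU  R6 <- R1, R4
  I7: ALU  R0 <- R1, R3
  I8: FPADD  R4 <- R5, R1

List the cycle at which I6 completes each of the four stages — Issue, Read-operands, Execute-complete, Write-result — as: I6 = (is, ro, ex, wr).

I6 = (21, 23, 24, 25)

I1  is:1  ro:2  ex:5  wr:6
I2  is:7  ro:8  ex:9  wr:10  — WAW R2: wait I1 write@6
I3  is:8  ro:11  ex:16  wr:17  — RAW R2: wait I2 write@10
I4  is:9  ro:18  ex:21  wr:22  — RAW R3: wait I3 write@17
I5  is:11  ro:18  ex:19  wr:20  — struct: ALU busy until I2 writes@10, RAW R3: wait I3 write@17
I6  is:21  ro:23  ex:24  wr:25  — struct: ALU busy until I5 writes@20, RAW R4: wait I4 write@22
I7  is:26  ro:27  ex:28  wr:29  — struct: ALU busy until I6 writes@25
I8  is:27  ro:28  ex:31  wr:32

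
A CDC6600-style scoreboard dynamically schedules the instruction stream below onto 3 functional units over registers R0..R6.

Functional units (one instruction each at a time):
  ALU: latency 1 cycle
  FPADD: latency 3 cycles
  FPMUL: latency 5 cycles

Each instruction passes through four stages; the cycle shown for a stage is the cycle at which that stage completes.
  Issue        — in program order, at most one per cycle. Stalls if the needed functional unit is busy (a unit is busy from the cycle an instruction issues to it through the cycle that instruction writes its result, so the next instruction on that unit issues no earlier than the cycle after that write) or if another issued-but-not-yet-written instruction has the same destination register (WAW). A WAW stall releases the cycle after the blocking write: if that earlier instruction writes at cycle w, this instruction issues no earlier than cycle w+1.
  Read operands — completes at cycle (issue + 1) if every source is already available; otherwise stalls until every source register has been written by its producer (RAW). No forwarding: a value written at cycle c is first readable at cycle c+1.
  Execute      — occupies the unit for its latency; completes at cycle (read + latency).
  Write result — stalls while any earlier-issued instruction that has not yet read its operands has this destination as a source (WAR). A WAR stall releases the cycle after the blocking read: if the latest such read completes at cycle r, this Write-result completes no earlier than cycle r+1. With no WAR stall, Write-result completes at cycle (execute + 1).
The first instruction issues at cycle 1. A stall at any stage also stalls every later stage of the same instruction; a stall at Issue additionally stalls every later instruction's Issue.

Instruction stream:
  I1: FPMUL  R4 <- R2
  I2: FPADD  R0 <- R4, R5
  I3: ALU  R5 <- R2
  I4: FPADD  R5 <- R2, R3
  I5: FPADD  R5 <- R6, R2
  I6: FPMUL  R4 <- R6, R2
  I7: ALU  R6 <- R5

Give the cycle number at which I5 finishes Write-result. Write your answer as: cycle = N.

cycle 1: I1 dispatched to FPMUL
cycle 2: I1 operands ready, I2 dispatched to FPADD
cycle 3: I3 dispatched to ALU
cycle 4: I3 operands ready
cycle 5: I3 complete
cycle 7: I1 complete
cycle 8: R4←I1
cycle 9: I2 operands ready
cycle 10: R5←I3
cycle 12: I2 complete
cycle 13: R0←I2
cycle 14: I4 dispatched to FPADD
cycle 15: I4 operands ready
cycle 18: I4 complete
cycle 19: R5←I4
cycle 20: I5 dispatched to FPADD
cycle 21: I5 operands ready, I6 dispatched to FPMUL
cycle 22: I6 operands ready, I7 dispatched to ALU
cycle 24: I5 complete
cycle 25: R5←I5
cycle 26: I7 operands ready
cycle 27: I6 complete, I7 complete
cycle 28: R4←I6, R6←I7

cycle = 25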